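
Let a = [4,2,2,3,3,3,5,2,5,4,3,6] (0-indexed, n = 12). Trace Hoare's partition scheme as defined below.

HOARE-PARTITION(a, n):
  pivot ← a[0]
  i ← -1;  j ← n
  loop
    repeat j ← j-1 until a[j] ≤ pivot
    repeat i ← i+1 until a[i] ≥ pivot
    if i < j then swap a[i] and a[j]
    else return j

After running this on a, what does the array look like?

pivot = a[0] = 4; i = -1, j = 12
j→10 (a[10]=3≤4), i→0 (a[0]=4≥4); i<j, swap → [3,2,2,3,3,3,5,2,5,4,4,6]
j→9 (a[9]=4≤4), i→6 (a[6]=5≥4); i<j, swap → [3,2,2,3,3,3,4,2,5,5,4,6]
j→7, i→8; i≥j, return j=7. a = [3,2,2,3,3,3,4,2,5,5,4,6]

[3,2,2,3,3,3,4,2,5,5,4,6]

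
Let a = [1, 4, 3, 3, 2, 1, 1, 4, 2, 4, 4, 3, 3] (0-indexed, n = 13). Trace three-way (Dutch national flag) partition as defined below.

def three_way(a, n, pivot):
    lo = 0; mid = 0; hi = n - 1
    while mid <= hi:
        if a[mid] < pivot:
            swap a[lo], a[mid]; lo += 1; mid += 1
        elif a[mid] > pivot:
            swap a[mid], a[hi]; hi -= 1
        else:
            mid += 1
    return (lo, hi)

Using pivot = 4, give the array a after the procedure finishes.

[1, 3, 3, 2, 1, 1, 2, 3, 3, 4, 4, 4, 4]

pivot = 4; lo=0, mid=0, hi=12
a[mid]=1<4: swap a[0],a[0]; lo=1,mid=1 → [1, 4, 3, 3, 2, 1, 1, 4, 2, 4, 4, 3, 3]
a[mid]=4=4: mid=2
a[mid]=3<4: swap a[1],a[2]; lo=2,mid=3 → [1, 3, 4, 3, 2, 1, 1, 4, 2, 4, 4, 3, 3]
a[mid]=3<4: swap a[2],a[3]; lo=3,mid=4 → [1, 3, 3, 4, 2, 1, 1, 4, 2, 4, 4, 3, 3]
a[mid]=2<4: swap a[3],a[4]; lo=4,mid=5 → [1, 3, 3, 2, 4, 1, 1, 4, 2, 4, 4, 3, 3]
a[mid]=1<4: swap a[4],a[5]; lo=5,mid=6 → [1, 3, 3, 2, 1, 4, 1, 4, 2, 4, 4, 3, 3]
a[mid]=1<4: swap a[5],a[6]; lo=6,mid=7 → [1, 3, 3, 2, 1, 1, 4, 4, 2, 4, 4, 3, 3]
a[mid]=4=4: mid=8
a[mid]=2<4: swap a[6],a[8]; lo=7,mid=9 → [1, 3, 3, 2, 1, 1, 2, 4, 4, 4, 4, 3, 3]
a[mid]=4=4: mid=10
a[mid]=4=4: mid=11
a[mid]=3<4: swap a[7],a[11]; lo=8,mid=12 → [1, 3, 3, 2, 1, 1, 2, 3, 4, 4, 4, 4, 3]
a[mid]=3<4: swap a[8],a[12]; lo=9,mid=13 → [1, 3, 3, 2, 1, 1, 2, 3, 3, 4, 4, 4, 4]
end: lo=9, hi=12; a = [1, 3, 3, 2, 1, 1, 2, 3, 3, 4, 4, 4, 4]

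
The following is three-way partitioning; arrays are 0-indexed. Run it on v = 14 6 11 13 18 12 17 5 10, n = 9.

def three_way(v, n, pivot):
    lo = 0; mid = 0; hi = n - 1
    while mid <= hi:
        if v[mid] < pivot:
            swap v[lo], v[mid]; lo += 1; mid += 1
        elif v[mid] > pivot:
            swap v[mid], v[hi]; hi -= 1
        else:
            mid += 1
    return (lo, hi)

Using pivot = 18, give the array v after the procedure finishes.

pivot = 18; lo=0, mid=0, hi=8
v[mid]=14<18: swap v[0],v[0]; lo=1,mid=1 → 14 6 11 13 18 12 17 5 10
v[mid]=6<18: swap v[1],v[1]; lo=2,mid=2 → 14 6 11 13 18 12 17 5 10
v[mid]=11<18: swap v[2],v[2]; lo=3,mid=3 → 14 6 11 13 18 12 17 5 10
v[mid]=13<18: swap v[3],v[3]; lo=4,mid=4 → 14 6 11 13 18 12 17 5 10
v[mid]=18=18: mid=5
v[mid]=12<18: swap v[4],v[5]; lo=5,mid=6 → 14 6 11 13 12 18 17 5 10
v[mid]=17<18: swap v[5],v[6]; lo=6,mid=7 → 14 6 11 13 12 17 18 5 10
v[mid]=5<18: swap v[6],v[7]; lo=7,mid=8 → 14 6 11 13 12 17 5 18 10
v[mid]=10<18: swap v[7],v[8]; lo=8,mid=9 → 14 6 11 13 12 17 5 10 18
end: lo=8, hi=8; v = 14 6 11 13 12 17 5 10 18

14 6 11 13 12 17 5 10 18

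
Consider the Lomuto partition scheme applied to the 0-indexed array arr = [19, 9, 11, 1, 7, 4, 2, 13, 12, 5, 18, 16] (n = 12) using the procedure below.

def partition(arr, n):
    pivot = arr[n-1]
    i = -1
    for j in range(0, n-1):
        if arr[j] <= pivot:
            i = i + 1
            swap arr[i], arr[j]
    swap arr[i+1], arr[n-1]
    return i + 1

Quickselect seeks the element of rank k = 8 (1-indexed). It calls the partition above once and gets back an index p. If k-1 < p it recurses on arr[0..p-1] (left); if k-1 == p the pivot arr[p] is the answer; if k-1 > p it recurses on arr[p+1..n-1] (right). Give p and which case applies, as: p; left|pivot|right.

9; left

pivot = arr[11] = 16; i = -1
j=0: arr[0]=19 > 16 → no swap
j=1: arr[1]=9 ≤ 16 → i=0, swap arr[0],arr[1] → [9, 19, 11, 1, 7, 4, 2, 13, 12, 5, 18, 16]
j=2: arr[2]=11 ≤ 16 → i=1, swap arr[1],arr[2] → [9, 11, 19, 1, 7, 4, 2, 13, 12, 5, 18, 16]
j=3: arr[3]=1 ≤ 16 → i=2, swap arr[2],arr[3] → [9, 11, 1, 19, 7, 4, 2, 13, 12, 5, 18, 16]
j=4: arr[4]=7 ≤ 16 → i=3, swap arr[3],arr[4] → [9, 11, 1, 7, 19, 4, 2, 13, 12, 5, 18, 16]
j=5: arr[5]=4 ≤ 16 → i=4, swap arr[4],arr[5] → [9, 11, 1, 7, 4, 19, 2, 13, 12, 5, 18, 16]
j=6: arr[6]=2 ≤ 16 → i=5, swap arr[5],arr[6] → [9, 11, 1, 7, 4, 2, 19, 13, 12, 5, 18, 16]
j=7: arr[7]=13 ≤ 16 → i=6, swap arr[6],arr[7] → [9, 11, 1, 7, 4, 2, 13, 19, 12, 5, 18, 16]
j=8: arr[8]=12 ≤ 16 → i=7, swap arr[7],arr[8] → [9, 11, 1, 7, 4, 2, 13, 12, 19, 5, 18, 16]
j=9: arr[9]=5 ≤ 16 → i=8, swap arr[8],arr[9] → [9, 11, 1, 7, 4, 2, 13, 12, 5, 19, 18, 16]
j=10: arr[10]=18 > 16 → no swap
final swap arr[9],arr[11] → [9, 11, 1, 7, 4, 2, 13, 12, 5, 16, 18, 19]; return 9
p = 9; k-1 = 7 < 9 ⇒ left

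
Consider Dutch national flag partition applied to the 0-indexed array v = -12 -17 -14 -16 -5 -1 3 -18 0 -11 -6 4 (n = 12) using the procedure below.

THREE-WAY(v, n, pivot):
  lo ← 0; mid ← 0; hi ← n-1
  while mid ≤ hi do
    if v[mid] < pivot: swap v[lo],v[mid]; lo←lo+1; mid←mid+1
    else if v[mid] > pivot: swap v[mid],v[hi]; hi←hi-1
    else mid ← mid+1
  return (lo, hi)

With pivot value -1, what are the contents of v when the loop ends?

lo=0 mid=0 hi=11
-12<-1: swap(0,0), lo=1 mid=1 ⇒ -12 -17 -14 -16 -5 -1 3 -18 0 -11 -6 4
-17<-1: swap(1,1), lo=2 mid=2 ⇒ -12 -17 -14 -16 -5 -1 3 -18 0 -11 -6 4
-14<-1: swap(2,2), lo=3 mid=3 ⇒ -12 -17 -14 -16 -5 -1 3 -18 0 -11 -6 4
-16<-1: swap(3,3), lo=4 mid=4 ⇒ -12 -17 -14 -16 -5 -1 3 -18 0 -11 -6 4
-5<-1: swap(4,4), lo=5 mid=5 ⇒ -12 -17 -14 -16 -5 -1 3 -18 0 -11 -6 4
-1=-1: mid=6
3>-1: swap(6,11), hi=10 ⇒ -12 -17 -14 -16 -5 -1 4 -18 0 -11 -6 3
4>-1: swap(6,10), hi=9 ⇒ -12 -17 -14 -16 -5 -1 -6 -18 0 -11 4 3
-6<-1: swap(5,6), lo=6 mid=7 ⇒ -12 -17 -14 -16 -5 -6 -1 -18 0 -11 4 3
-18<-1: swap(6,7), lo=7 mid=8 ⇒ -12 -17 -14 -16 -5 -6 -18 -1 0 -11 4 3
0>-1: swap(8,9), hi=8 ⇒ -12 -17 -14 -16 -5 -6 -18 -1 -11 0 4 3
-11<-1: swap(7,8), lo=8 mid=9 ⇒ -12 -17 -14 -16 -5 -6 -18 -11 -1 0 4 3
done. lo=8 hi=8; v=-12 -17 -14 -16 -5 -6 -18 -11 -1 0 4 3

-12 -17 -14 -16 -5 -6 -18 -11 -1 0 4 3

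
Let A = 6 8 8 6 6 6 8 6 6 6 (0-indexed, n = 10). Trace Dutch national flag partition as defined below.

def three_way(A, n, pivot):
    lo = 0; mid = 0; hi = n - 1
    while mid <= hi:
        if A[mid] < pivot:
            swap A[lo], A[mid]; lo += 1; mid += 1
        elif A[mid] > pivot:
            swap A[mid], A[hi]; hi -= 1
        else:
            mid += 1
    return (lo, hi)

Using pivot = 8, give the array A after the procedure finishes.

6 6 6 6 6 6 6 8 8 8

pivot = 8; lo=0, mid=0, hi=9
A[mid]=6<8: swap A[0],A[0]; lo=1,mid=1 → 6 8 8 6 6 6 8 6 6 6
A[mid]=8=8: mid=2
A[mid]=8=8: mid=3
A[mid]=6<8: swap A[1],A[3]; lo=2,mid=4 → 6 6 8 8 6 6 8 6 6 6
A[mid]=6<8: swap A[2],A[4]; lo=3,mid=5 → 6 6 6 8 8 6 8 6 6 6
A[mid]=6<8: swap A[3],A[5]; lo=4,mid=6 → 6 6 6 6 8 8 8 6 6 6
A[mid]=8=8: mid=7
A[mid]=6<8: swap A[4],A[7]; lo=5,mid=8 → 6 6 6 6 6 8 8 8 6 6
A[mid]=6<8: swap A[5],A[8]; lo=6,mid=9 → 6 6 6 6 6 6 8 8 8 6
A[mid]=6<8: swap A[6],A[9]; lo=7,mid=10 → 6 6 6 6 6 6 6 8 8 8
end: lo=7, hi=9; A = 6 6 6 6 6 6 6 8 8 8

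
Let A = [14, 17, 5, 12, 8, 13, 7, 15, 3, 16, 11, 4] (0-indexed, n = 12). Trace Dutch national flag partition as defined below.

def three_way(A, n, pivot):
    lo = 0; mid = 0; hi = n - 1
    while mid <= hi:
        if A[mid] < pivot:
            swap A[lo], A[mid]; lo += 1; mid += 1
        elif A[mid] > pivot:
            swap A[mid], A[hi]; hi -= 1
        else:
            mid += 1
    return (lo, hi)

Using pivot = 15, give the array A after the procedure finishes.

[14, 4, 5, 12, 8, 13, 7, 3, 11, 15, 16, 17]

pivot = 15; lo=0, mid=0, hi=11
A[mid]=14<15: swap A[0],A[0]; lo=1,mid=1 → [14, 17, 5, 12, 8, 13, 7, 15, 3, 16, 11, 4]
A[mid]=17>15: swap A[1],A[11]; hi=10 → [14, 4, 5, 12, 8, 13, 7, 15, 3, 16, 11, 17]
A[mid]=4<15: swap A[1],A[1]; lo=2,mid=2 → [14, 4, 5, 12, 8, 13, 7, 15, 3, 16, 11, 17]
A[mid]=5<15: swap A[2],A[2]; lo=3,mid=3 → [14, 4, 5, 12, 8, 13, 7, 15, 3, 16, 11, 17]
A[mid]=12<15: swap A[3],A[3]; lo=4,mid=4 → [14, 4, 5, 12, 8, 13, 7, 15, 3, 16, 11, 17]
A[mid]=8<15: swap A[4],A[4]; lo=5,mid=5 → [14, 4, 5, 12, 8, 13, 7, 15, 3, 16, 11, 17]
A[mid]=13<15: swap A[5],A[5]; lo=6,mid=6 → [14, 4, 5, 12, 8, 13, 7, 15, 3, 16, 11, 17]
A[mid]=7<15: swap A[6],A[6]; lo=7,mid=7 → [14, 4, 5, 12, 8, 13, 7, 15, 3, 16, 11, 17]
A[mid]=15=15: mid=8
A[mid]=3<15: swap A[7],A[8]; lo=8,mid=9 → [14, 4, 5, 12, 8, 13, 7, 3, 15, 16, 11, 17]
A[mid]=16>15: swap A[9],A[10]; hi=9 → [14, 4, 5, 12, 8, 13, 7, 3, 15, 11, 16, 17]
A[mid]=11<15: swap A[8],A[9]; lo=9,mid=10 → [14, 4, 5, 12, 8, 13, 7, 3, 11, 15, 16, 17]
end: lo=9, hi=9; A = [14, 4, 5, 12, 8, 13, 7, 3, 11, 15, 16, 17]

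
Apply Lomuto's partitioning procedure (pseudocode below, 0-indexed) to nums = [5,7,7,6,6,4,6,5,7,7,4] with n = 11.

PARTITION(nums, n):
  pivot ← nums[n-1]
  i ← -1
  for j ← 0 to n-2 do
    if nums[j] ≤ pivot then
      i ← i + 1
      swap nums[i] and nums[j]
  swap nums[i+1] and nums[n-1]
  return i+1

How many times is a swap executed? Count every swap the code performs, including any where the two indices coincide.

2

pivot = nums[10] = 4; i = -1
j=0: nums[0]=5 > 4 → no swap
j=1: nums[1]=7 > 4 → no swap
j=2: nums[2]=7 > 4 → no swap
j=3: nums[3]=6 > 4 → no swap
j=4: nums[4]=6 > 4 → no swap
j=5: nums[5]=4 ≤ 4 → i=0, swap nums[0],nums[5] → [4,7,7,6,6,5,6,5,7,7,4]
j=6: nums[6]=6 > 4 → no swap
j=7: nums[7]=5 > 4 → no swap
j=8: nums[8]=7 > 4 → no swap
j=9: nums[9]=7 > 4 → no swap
final swap nums[1],nums[10] → [4,4,7,6,6,5,6,5,7,7,7]; return 1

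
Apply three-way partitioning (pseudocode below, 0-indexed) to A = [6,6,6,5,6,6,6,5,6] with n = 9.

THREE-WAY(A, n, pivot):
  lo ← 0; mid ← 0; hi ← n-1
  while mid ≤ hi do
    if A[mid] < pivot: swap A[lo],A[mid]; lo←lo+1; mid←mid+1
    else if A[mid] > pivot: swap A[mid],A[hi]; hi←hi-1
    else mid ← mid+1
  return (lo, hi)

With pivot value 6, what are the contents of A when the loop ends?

[5,5,6,6,6,6,6,6,6]

pivot = 6; lo=0, mid=0, hi=8
A[mid]=6=6: mid=1
A[mid]=6=6: mid=2
A[mid]=6=6: mid=3
A[mid]=5<6: swap A[0],A[3]; lo=1,mid=4 → [5,6,6,6,6,6,6,5,6]
A[mid]=6=6: mid=5
A[mid]=6=6: mid=6
A[mid]=6=6: mid=7
A[mid]=5<6: swap A[1],A[7]; lo=2,mid=8 → [5,5,6,6,6,6,6,6,6]
A[mid]=6=6: mid=9
end: lo=2, hi=8; A = [5,5,6,6,6,6,6,6,6]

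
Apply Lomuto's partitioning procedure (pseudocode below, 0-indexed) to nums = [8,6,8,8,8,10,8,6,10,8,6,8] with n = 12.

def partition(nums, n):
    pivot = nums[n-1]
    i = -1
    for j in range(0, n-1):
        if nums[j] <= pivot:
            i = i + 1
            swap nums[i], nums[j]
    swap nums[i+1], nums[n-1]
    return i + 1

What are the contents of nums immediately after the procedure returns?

[8,6,8,8,8,8,6,8,6,8,10,10]

pivot = nums[11] = 8; i = -1
j=0: nums[0]=8 ≤ 8 → i=0, swap nums[0],nums[0] (no change) → [8,6,8,8,8,10,8,6,10,8,6,8]
j=1: nums[1]=6 ≤ 8 → i=1, swap nums[1],nums[1] (no change) → [8,6,8,8,8,10,8,6,10,8,6,8]
j=2: nums[2]=8 ≤ 8 → i=2, swap nums[2],nums[2] (no change) → [8,6,8,8,8,10,8,6,10,8,6,8]
j=3: nums[3]=8 ≤ 8 → i=3, swap nums[3],nums[3] (no change) → [8,6,8,8,8,10,8,6,10,8,6,8]
j=4: nums[4]=8 ≤ 8 → i=4, swap nums[4],nums[4] (no change) → [8,6,8,8,8,10,8,6,10,8,6,8]
j=5: nums[5]=10 > 8 → no swap
j=6: nums[6]=8 ≤ 8 → i=5, swap nums[5],nums[6] → [8,6,8,8,8,8,10,6,10,8,6,8]
j=7: nums[7]=6 ≤ 8 → i=6, swap nums[6],nums[7] → [8,6,8,8,8,8,6,10,10,8,6,8]
j=8: nums[8]=10 > 8 → no swap
j=9: nums[9]=8 ≤ 8 → i=7, swap nums[7],nums[9] → [8,6,8,8,8,8,6,8,10,10,6,8]
j=10: nums[10]=6 ≤ 8 → i=8, swap nums[8],nums[10] → [8,6,8,8,8,8,6,8,6,10,10,8]
final swap nums[9],nums[11] → [8,6,8,8,8,8,6,8,6,8,10,10]; return 9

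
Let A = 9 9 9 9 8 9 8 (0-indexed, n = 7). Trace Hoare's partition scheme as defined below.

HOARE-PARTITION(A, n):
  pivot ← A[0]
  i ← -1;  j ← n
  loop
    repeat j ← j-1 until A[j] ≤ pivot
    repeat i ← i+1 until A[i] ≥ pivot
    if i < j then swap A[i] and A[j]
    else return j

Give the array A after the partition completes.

pivot = A[0] = 9; i = -1, j = 7
j→6 (A[6]=8≤9), i→0 (A[0]=9≥9); i<j, swap → 8 9 9 9 8 9 9
j→5 (A[5]=9≤9), i→1 (A[1]=9≥9); i<j, swap → 8 9 9 9 8 9 9
j→4 (A[4]=8≤9), i→2 (A[2]=9≥9); i<j, swap → 8 9 8 9 9 9 9
j→3, i→3; i≥j, return j=3. A = 8 9 8 9 9 9 9

8 9 8 9 9 9 9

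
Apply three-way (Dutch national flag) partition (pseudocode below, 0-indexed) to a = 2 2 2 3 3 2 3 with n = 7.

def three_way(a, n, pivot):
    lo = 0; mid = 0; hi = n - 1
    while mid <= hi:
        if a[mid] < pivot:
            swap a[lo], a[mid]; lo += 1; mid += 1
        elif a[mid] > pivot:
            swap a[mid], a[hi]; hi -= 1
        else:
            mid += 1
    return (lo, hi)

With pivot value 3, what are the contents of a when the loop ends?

pivot = 3; lo=0, mid=0, hi=6
a[mid]=2<3: swap a[0],a[0]; lo=1,mid=1 → 2 2 2 3 3 2 3
a[mid]=2<3: swap a[1],a[1]; lo=2,mid=2 → 2 2 2 3 3 2 3
a[mid]=2<3: swap a[2],a[2]; lo=3,mid=3 → 2 2 2 3 3 2 3
a[mid]=3=3: mid=4
a[mid]=3=3: mid=5
a[mid]=2<3: swap a[3],a[5]; lo=4,mid=6 → 2 2 2 2 3 3 3
a[mid]=3=3: mid=7
end: lo=4, hi=6; a = 2 2 2 2 3 3 3

2 2 2 2 3 3 3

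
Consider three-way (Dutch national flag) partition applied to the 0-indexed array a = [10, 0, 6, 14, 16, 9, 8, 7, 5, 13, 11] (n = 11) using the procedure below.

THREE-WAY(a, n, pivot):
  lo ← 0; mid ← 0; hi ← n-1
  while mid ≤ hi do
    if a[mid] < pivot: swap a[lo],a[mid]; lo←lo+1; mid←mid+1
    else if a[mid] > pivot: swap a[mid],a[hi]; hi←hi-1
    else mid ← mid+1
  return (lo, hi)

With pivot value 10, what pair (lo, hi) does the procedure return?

(6, 6)

pivot = 10; lo=0, mid=0, hi=10
a[mid]=10=10: mid=1
a[mid]=0<10: swap a[0],a[1]; lo=1,mid=2 → [0, 10, 6, 14, 16, 9, 8, 7, 5, 13, 11]
a[mid]=6<10: swap a[1],a[2]; lo=2,mid=3 → [0, 6, 10, 14, 16, 9, 8, 7, 5, 13, 11]
a[mid]=14>10: swap a[3],a[10]; hi=9 → [0, 6, 10, 11, 16, 9, 8, 7, 5, 13, 14]
a[mid]=11>10: swap a[3],a[9]; hi=8 → [0, 6, 10, 13, 16, 9, 8, 7, 5, 11, 14]
a[mid]=13>10: swap a[3],a[8]; hi=7 → [0, 6, 10, 5, 16, 9, 8, 7, 13, 11, 14]
a[mid]=5<10: swap a[2],a[3]; lo=3,mid=4 → [0, 6, 5, 10, 16, 9, 8, 7, 13, 11, 14]
a[mid]=16>10: swap a[4],a[7]; hi=6 → [0, 6, 5, 10, 7, 9, 8, 16, 13, 11, 14]
a[mid]=7<10: swap a[3],a[4]; lo=4,mid=5 → [0, 6, 5, 7, 10, 9, 8, 16, 13, 11, 14]
a[mid]=9<10: swap a[4],a[5]; lo=5,mid=6 → [0, 6, 5, 7, 9, 10, 8, 16, 13, 11, 14]
a[mid]=8<10: swap a[5],a[6]; lo=6,mid=7 → [0, 6, 5, 7, 9, 8, 10, 16, 13, 11, 14]
end: lo=6, hi=6; a = [0, 6, 5, 7, 9, 8, 10, 16, 13, 11, 14]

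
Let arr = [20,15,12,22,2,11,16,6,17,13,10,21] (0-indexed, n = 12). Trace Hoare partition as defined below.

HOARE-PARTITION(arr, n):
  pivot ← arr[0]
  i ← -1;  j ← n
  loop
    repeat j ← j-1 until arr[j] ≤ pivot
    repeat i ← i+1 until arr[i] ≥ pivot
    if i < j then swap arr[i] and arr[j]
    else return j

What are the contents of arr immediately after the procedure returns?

pivot = arr[0] = 20; i = -1, j = 12
j→10 (arr[10]=10≤20), i→0 (arr[0]=20≥20); i<j, swap → [10,15,12,22,2,11,16,6,17,13,20,21]
j→9 (arr[9]=13≤20), i→3 (arr[3]=22≥20); i<j, swap → [10,15,12,13,2,11,16,6,17,22,20,21]
j→8, i→9; i≥j, return j=8. arr = [10,15,12,13,2,11,16,6,17,22,20,21]

[10,15,12,13,2,11,16,6,17,22,20,21]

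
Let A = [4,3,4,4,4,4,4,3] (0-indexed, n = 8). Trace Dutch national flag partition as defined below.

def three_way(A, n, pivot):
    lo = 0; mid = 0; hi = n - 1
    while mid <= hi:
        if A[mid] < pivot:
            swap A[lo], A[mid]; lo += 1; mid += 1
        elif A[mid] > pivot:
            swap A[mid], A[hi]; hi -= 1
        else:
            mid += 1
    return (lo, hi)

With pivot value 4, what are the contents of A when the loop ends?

[3,3,4,4,4,4,4,4]

lo=0 mid=0 hi=7
4=4: mid=1
3<4: swap(0,1), lo=1 mid=2 ⇒ [3,4,4,4,4,4,4,3]
4=4: mid=3
4=4: mid=4
4=4: mid=5
4=4: mid=6
4=4: mid=7
3<4: swap(1,7), lo=2 mid=8 ⇒ [3,3,4,4,4,4,4,4]
done. lo=2 hi=7; A=[3,3,4,4,4,4,4,4]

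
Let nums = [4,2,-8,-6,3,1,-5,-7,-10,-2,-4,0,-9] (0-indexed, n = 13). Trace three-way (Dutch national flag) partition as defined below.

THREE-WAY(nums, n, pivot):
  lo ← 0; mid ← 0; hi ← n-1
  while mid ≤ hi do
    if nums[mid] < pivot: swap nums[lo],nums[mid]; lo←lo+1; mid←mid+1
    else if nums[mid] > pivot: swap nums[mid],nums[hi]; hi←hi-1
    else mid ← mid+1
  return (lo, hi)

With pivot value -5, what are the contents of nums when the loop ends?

lo=0 mid=0 hi=12
4>-5: swap(0,12), hi=11 ⇒ [-9,2,-8,-6,3,1,-5,-7,-10,-2,-4,0,4]
-9<-5: swap(0,0), lo=1 mid=1 ⇒ [-9,2,-8,-6,3,1,-5,-7,-10,-2,-4,0,4]
2>-5: swap(1,11), hi=10 ⇒ [-9,0,-8,-6,3,1,-5,-7,-10,-2,-4,2,4]
0>-5: swap(1,10), hi=9 ⇒ [-9,-4,-8,-6,3,1,-5,-7,-10,-2,0,2,4]
-4>-5: swap(1,9), hi=8 ⇒ [-9,-2,-8,-6,3,1,-5,-7,-10,-4,0,2,4]
-2>-5: swap(1,8), hi=7 ⇒ [-9,-10,-8,-6,3,1,-5,-7,-2,-4,0,2,4]
-10<-5: swap(1,1), lo=2 mid=2 ⇒ [-9,-10,-8,-6,3,1,-5,-7,-2,-4,0,2,4]
-8<-5: swap(2,2), lo=3 mid=3 ⇒ [-9,-10,-8,-6,3,1,-5,-7,-2,-4,0,2,4]
-6<-5: swap(3,3), lo=4 mid=4 ⇒ [-9,-10,-8,-6,3,1,-5,-7,-2,-4,0,2,4]
3>-5: swap(4,7), hi=6 ⇒ [-9,-10,-8,-6,-7,1,-5,3,-2,-4,0,2,4]
-7<-5: swap(4,4), lo=5 mid=5 ⇒ [-9,-10,-8,-6,-7,1,-5,3,-2,-4,0,2,4]
1>-5: swap(5,6), hi=5 ⇒ [-9,-10,-8,-6,-7,-5,1,3,-2,-4,0,2,4]
-5=-5: mid=6
done. lo=5 hi=5; nums=[-9,-10,-8,-6,-7,-5,1,3,-2,-4,0,2,4]

[-9,-10,-8,-6,-7,-5,1,3,-2,-4,0,2,4]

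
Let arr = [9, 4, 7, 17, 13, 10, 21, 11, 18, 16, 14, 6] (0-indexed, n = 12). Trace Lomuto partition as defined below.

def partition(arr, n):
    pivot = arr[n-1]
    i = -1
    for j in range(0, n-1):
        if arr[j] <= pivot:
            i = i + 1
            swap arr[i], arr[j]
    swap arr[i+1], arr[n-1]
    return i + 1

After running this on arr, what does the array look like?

[4, 6, 7, 17, 13, 10, 21, 11, 18, 16, 14, 9]

pivot = arr[11] = 6; i = -1
j=0: arr[0]=9 > 6 → no swap
j=1: arr[1]=4 ≤ 6 → i=0, swap arr[0],arr[1] → [4, 9, 7, 17, 13, 10, 21, 11, 18, 16, 14, 6]
j=2: arr[2]=7 > 6 → no swap
j=3: arr[3]=17 > 6 → no swap
j=4: arr[4]=13 > 6 → no swap
j=5: arr[5]=10 > 6 → no swap
j=6: arr[6]=21 > 6 → no swap
j=7: arr[7]=11 > 6 → no swap
j=8: arr[8]=18 > 6 → no swap
j=9: arr[9]=16 > 6 → no swap
j=10: arr[10]=14 > 6 → no swap
final swap arr[1],arr[11] → [4, 6, 7, 17, 13, 10, 21, 11, 18, 16, 14, 9]; return 1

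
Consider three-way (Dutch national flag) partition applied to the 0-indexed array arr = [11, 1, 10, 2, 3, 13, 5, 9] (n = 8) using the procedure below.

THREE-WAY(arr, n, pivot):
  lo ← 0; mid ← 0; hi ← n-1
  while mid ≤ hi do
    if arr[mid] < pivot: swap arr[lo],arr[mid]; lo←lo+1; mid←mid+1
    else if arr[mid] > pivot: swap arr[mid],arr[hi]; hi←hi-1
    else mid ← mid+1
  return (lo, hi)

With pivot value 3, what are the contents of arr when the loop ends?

lo=0 mid=0 hi=7
11>3: swap(0,7), hi=6 ⇒ [9, 1, 10, 2, 3, 13, 5, 11]
9>3: swap(0,6), hi=5 ⇒ [5, 1, 10, 2, 3, 13, 9, 11]
5>3: swap(0,5), hi=4 ⇒ [13, 1, 10, 2, 3, 5, 9, 11]
13>3: swap(0,4), hi=3 ⇒ [3, 1, 10, 2, 13, 5, 9, 11]
3=3: mid=1
1<3: swap(0,1), lo=1 mid=2 ⇒ [1, 3, 10, 2, 13, 5, 9, 11]
10>3: swap(2,3), hi=2 ⇒ [1, 3, 2, 10, 13, 5, 9, 11]
2<3: swap(1,2), lo=2 mid=3 ⇒ [1, 2, 3, 10, 13, 5, 9, 11]
done. lo=2 hi=2; arr=[1, 2, 3, 10, 13, 5, 9, 11]

[1, 2, 3, 10, 13, 5, 9, 11]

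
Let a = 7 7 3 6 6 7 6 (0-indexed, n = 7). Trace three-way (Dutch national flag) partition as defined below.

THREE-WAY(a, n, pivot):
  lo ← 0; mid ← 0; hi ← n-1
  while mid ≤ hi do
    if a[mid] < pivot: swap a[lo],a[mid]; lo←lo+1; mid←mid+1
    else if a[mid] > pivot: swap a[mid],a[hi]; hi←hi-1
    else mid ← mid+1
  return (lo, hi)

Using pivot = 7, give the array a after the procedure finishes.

3 6 6 6 7 7 7

pivot = 7; lo=0, mid=0, hi=6
a[mid]=7=7: mid=1
a[mid]=7=7: mid=2
a[mid]=3<7: swap a[0],a[2]; lo=1,mid=3 → 3 7 7 6 6 7 6
a[mid]=6<7: swap a[1],a[3]; lo=2,mid=4 → 3 6 7 7 6 7 6
a[mid]=6<7: swap a[2],a[4]; lo=3,mid=5 → 3 6 6 7 7 7 6
a[mid]=7=7: mid=6
a[mid]=6<7: swap a[3],a[6]; lo=4,mid=7 → 3 6 6 6 7 7 7
end: lo=4, hi=6; a = 3 6 6 6 7 7 7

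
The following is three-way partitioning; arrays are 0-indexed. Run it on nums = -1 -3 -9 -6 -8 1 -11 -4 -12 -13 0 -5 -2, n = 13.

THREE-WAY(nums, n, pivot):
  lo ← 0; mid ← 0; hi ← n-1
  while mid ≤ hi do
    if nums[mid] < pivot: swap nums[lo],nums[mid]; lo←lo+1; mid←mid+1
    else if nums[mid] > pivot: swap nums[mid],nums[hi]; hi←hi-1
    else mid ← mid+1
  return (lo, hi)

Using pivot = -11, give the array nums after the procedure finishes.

-13 -12 -11 -8 1 -6 -4 -9 -3 0 -5 -2 -1

pivot = -11; lo=0, mid=0, hi=12
nums[mid]=-1>-11: swap nums[0],nums[12]; hi=11 → -2 -3 -9 -6 -8 1 -11 -4 -12 -13 0 -5 -1
nums[mid]=-2>-11: swap nums[0],nums[11]; hi=10 → -5 -3 -9 -6 -8 1 -11 -4 -12 -13 0 -2 -1
nums[mid]=-5>-11: swap nums[0],nums[10]; hi=9 → 0 -3 -9 -6 -8 1 -11 -4 -12 -13 -5 -2 -1
nums[mid]=0>-11: swap nums[0],nums[9]; hi=8 → -13 -3 -9 -6 -8 1 -11 -4 -12 0 -5 -2 -1
nums[mid]=-13<-11: swap nums[0],nums[0]; lo=1,mid=1 → -13 -3 -9 -6 -8 1 -11 -4 -12 0 -5 -2 -1
nums[mid]=-3>-11: swap nums[1],nums[8]; hi=7 → -13 -12 -9 -6 -8 1 -11 -4 -3 0 -5 -2 -1
nums[mid]=-12<-11: swap nums[1],nums[1]; lo=2,mid=2 → -13 -12 -9 -6 -8 1 -11 -4 -3 0 -5 -2 -1
nums[mid]=-9>-11: swap nums[2],nums[7]; hi=6 → -13 -12 -4 -6 -8 1 -11 -9 -3 0 -5 -2 -1
nums[mid]=-4>-11: swap nums[2],nums[6]; hi=5 → -13 -12 -11 -6 -8 1 -4 -9 -3 0 -5 -2 -1
nums[mid]=-11=-11: mid=3
nums[mid]=-6>-11: swap nums[3],nums[5]; hi=4 → -13 -12 -11 1 -8 -6 -4 -9 -3 0 -5 -2 -1
nums[mid]=1>-11: swap nums[3],nums[4]; hi=3 → -13 -12 -11 -8 1 -6 -4 -9 -3 0 -5 -2 -1
nums[mid]=-8>-11: swap nums[3],nums[3]; hi=2 → -13 -12 -11 -8 1 -6 -4 -9 -3 0 -5 -2 -1
end: lo=2, hi=2; nums = -13 -12 -11 -8 1 -6 -4 -9 -3 0 -5 -2 -1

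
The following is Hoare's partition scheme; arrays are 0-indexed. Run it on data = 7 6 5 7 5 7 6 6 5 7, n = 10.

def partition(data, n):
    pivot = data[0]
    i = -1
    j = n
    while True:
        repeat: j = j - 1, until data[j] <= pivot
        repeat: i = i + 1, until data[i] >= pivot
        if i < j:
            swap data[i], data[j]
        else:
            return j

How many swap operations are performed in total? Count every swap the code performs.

3

pivot=7
j stops at 9 (7), i stops at 0 (7); swap ⇒ 7 6 5 7 5 7 6 6 5 7
j stops at 8 (5), i stops at 3 (7); swap ⇒ 7 6 5 5 5 7 6 6 7 7
j stops at 7 (6), i stops at 5 (7); swap ⇒ 7 6 5 5 5 6 6 7 7 7
j stops at 6, i stops at 7; i≥j ⇒ return 6. data=7 6 5 5 5 6 6 7 7 7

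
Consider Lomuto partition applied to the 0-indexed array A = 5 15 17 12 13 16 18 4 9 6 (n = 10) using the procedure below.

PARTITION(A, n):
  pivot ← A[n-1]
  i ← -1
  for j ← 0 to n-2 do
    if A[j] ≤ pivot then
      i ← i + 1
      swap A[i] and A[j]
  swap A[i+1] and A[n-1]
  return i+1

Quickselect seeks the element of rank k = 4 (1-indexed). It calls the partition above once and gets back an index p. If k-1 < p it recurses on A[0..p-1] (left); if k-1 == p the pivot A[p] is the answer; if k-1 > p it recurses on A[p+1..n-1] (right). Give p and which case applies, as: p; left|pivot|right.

pivot=6, i=-1
j=0: 5≤6, i=0, swap(0,0) ⇒ 5 15 17 12 13 16 18 4 9 6
j=1: 15>6, skip
j=2: 17>6, skip
j=3: 12>6, skip
j=4: 13>6, skip
j=5: 16>6, skip
j=6: 18>6, skip
j=7: 4≤6, i=1, swap(1,7) ⇒ 5 4 17 12 13 16 18 15 9 6
j=8: 9>6, skip
swap(2,9) ⇒ 5 4 6 12 13 16 18 15 9 17; return 2
p = 2; k-1 = 3 > 2 ⇒ right

2; right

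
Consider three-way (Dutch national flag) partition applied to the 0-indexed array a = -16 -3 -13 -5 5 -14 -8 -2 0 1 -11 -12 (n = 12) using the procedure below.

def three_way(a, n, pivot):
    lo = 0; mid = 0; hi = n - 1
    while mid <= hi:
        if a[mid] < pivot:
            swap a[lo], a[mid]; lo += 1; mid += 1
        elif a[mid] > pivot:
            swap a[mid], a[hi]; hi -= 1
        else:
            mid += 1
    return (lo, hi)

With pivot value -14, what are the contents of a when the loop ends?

-16 -14 -5 5 -13 -8 -2 0 1 -11 -12 -3

pivot = -14; lo=0, mid=0, hi=11
a[mid]=-16<-14: swap a[0],a[0]; lo=1,mid=1 → -16 -3 -13 -5 5 -14 -8 -2 0 1 -11 -12
a[mid]=-3>-14: swap a[1],a[11]; hi=10 → -16 -12 -13 -5 5 -14 -8 -2 0 1 -11 -3
a[mid]=-12>-14: swap a[1],a[10]; hi=9 → -16 -11 -13 -5 5 -14 -8 -2 0 1 -12 -3
a[mid]=-11>-14: swap a[1],a[9]; hi=8 → -16 1 -13 -5 5 -14 -8 -2 0 -11 -12 -3
a[mid]=1>-14: swap a[1],a[8]; hi=7 → -16 0 -13 -5 5 -14 -8 -2 1 -11 -12 -3
a[mid]=0>-14: swap a[1],a[7]; hi=6 → -16 -2 -13 -5 5 -14 -8 0 1 -11 -12 -3
a[mid]=-2>-14: swap a[1],a[6]; hi=5 → -16 -8 -13 -5 5 -14 -2 0 1 -11 -12 -3
a[mid]=-8>-14: swap a[1],a[5]; hi=4 → -16 -14 -13 -5 5 -8 -2 0 1 -11 -12 -3
a[mid]=-14=-14: mid=2
a[mid]=-13>-14: swap a[2],a[4]; hi=3 → -16 -14 5 -5 -13 -8 -2 0 1 -11 -12 -3
a[mid]=5>-14: swap a[2],a[3]; hi=2 → -16 -14 -5 5 -13 -8 -2 0 1 -11 -12 -3
a[mid]=-5>-14: swap a[2],a[2]; hi=1 → -16 -14 -5 5 -13 -8 -2 0 1 -11 -12 -3
end: lo=1, hi=1; a = -16 -14 -5 5 -13 -8 -2 0 1 -11 -12 -3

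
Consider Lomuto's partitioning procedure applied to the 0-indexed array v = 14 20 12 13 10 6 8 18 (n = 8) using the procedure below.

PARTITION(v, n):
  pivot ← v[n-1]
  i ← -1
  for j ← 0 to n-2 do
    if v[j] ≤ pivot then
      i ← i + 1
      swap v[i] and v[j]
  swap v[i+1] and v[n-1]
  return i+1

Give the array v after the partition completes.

pivot = v[7] = 18; i = -1
j=0: v[0]=14 ≤ 18 → i=0, swap v[0],v[0] (no change) → 14 20 12 13 10 6 8 18
j=1: v[1]=20 > 18 → no swap
j=2: v[2]=12 ≤ 18 → i=1, swap v[1],v[2] → 14 12 20 13 10 6 8 18
j=3: v[3]=13 ≤ 18 → i=2, swap v[2],v[3] → 14 12 13 20 10 6 8 18
j=4: v[4]=10 ≤ 18 → i=3, swap v[3],v[4] → 14 12 13 10 20 6 8 18
j=5: v[5]=6 ≤ 18 → i=4, swap v[4],v[5] → 14 12 13 10 6 20 8 18
j=6: v[6]=8 ≤ 18 → i=5, swap v[5],v[6] → 14 12 13 10 6 8 20 18
final swap v[6],v[7] → 14 12 13 10 6 8 18 20; return 6

14 12 13 10 6 8 18 20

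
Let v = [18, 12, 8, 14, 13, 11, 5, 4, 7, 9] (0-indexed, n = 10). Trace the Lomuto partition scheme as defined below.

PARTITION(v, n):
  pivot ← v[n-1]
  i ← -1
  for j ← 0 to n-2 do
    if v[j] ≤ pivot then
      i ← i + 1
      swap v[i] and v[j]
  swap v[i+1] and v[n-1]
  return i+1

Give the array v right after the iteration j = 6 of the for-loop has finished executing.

pivot = v[9] = 9; i = -1
j=0: v[0]=18 > 9 → no swap
j=1: v[1]=12 > 9 → no swap
j=2: v[2]=8 ≤ 9 → i=0, swap v[0],v[2] → [8, 12, 18, 14, 13, 11, 5, 4, 7, 9]
j=3: v[3]=14 > 9 → no swap
j=4: v[4]=13 > 9 → no swap
j=5: v[5]=11 > 9 → no swap
j=6: v[6]=5 ≤ 9 → i=1, swap v[1],v[6] → [8, 5, 18, 14, 13, 11, 12, 4, 7, 9]
(after j=6) v = [8, 5, 18, 14, 13, 11, 12, 4, 7, 9]

[8, 5, 18, 14, 13, 11, 12, 4, 7, 9]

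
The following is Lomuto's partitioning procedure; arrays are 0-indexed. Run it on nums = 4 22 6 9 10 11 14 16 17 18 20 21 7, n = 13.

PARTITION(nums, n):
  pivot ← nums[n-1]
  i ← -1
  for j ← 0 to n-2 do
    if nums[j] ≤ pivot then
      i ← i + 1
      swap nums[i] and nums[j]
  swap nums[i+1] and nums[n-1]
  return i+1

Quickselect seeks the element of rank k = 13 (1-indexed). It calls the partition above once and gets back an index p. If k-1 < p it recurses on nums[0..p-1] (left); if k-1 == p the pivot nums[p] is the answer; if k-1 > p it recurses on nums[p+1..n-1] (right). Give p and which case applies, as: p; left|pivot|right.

2; right

pivot=7, i=-1
j=0: 4≤7, i=0, swap(0,0) ⇒ 4 22 6 9 10 11 14 16 17 18 20 21 7
j=1: 22>7, skip
j=2: 6≤7, i=1, swap(1,2) ⇒ 4 6 22 9 10 11 14 16 17 18 20 21 7
j=3: 9>7, skip
j=4: 10>7, skip
j=5: 11>7, skip
j=6: 14>7, skip
j=7: 16>7, skip
j=8: 17>7, skip
j=9: 18>7, skip
j=10: 20>7, skip
j=11: 21>7, skip
swap(2,12) ⇒ 4 6 7 9 10 11 14 16 17 18 20 21 22; return 2
p = 2; k-1 = 12 > 2 ⇒ right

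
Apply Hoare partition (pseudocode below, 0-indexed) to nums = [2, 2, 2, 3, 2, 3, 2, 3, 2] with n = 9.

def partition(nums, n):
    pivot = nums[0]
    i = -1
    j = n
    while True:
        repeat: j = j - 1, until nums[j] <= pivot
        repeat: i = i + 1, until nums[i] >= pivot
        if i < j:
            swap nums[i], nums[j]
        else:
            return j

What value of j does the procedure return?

2

pivot=2
j stops at 8 (2), i stops at 0 (2); swap ⇒ [2, 2, 2, 3, 2, 3, 2, 3, 2]
j stops at 6 (2), i stops at 1 (2); swap ⇒ [2, 2, 2, 3, 2, 3, 2, 3, 2]
j stops at 4 (2), i stops at 2 (2); swap ⇒ [2, 2, 2, 3, 2, 3, 2, 3, 2]
j stops at 2, i stops at 3; i≥j ⇒ return 2. nums=[2, 2, 2, 3, 2, 3, 2, 3, 2]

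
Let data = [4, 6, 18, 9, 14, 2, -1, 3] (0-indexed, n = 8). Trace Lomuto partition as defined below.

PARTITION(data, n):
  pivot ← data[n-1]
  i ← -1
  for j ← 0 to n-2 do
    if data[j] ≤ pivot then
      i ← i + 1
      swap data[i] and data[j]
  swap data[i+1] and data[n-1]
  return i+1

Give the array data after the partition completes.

pivot = data[7] = 3; i = -1
j=0: data[0]=4 > 3 → no swap
j=1: data[1]=6 > 3 → no swap
j=2: data[2]=18 > 3 → no swap
j=3: data[3]=9 > 3 → no swap
j=4: data[4]=14 > 3 → no swap
j=5: data[5]=2 ≤ 3 → i=0, swap data[0],data[5] → [2, 6, 18, 9, 14, 4, -1, 3]
j=6: data[6]=-1 ≤ 3 → i=1, swap data[1],data[6] → [2, -1, 18, 9, 14, 4, 6, 3]
final swap data[2],data[7] → [2, -1, 3, 9, 14, 4, 6, 18]; return 2

[2, -1, 3, 9, 14, 4, 6, 18]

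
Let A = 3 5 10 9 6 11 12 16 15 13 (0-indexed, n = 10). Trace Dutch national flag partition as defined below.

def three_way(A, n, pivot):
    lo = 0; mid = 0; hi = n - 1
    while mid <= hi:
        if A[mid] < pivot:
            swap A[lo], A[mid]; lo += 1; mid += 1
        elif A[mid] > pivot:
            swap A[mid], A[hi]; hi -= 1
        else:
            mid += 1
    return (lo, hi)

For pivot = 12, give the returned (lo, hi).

pivot = 12; lo=0, mid=0, hi=9
A[mid]=3<12: swap A[0],A[0]; lo=1,mid=1 → 3 5 10 9 6 11 12 16 15 13
A[mid]=5<12: swap A[1],A[1]; lo=2,mid=2 → 3 5 10 9 6 11 12 16 15 13
A[mid]=10<12: swap A[2],A[2]; lo=3,mid=3 → 3 5 10 9 6 11 12 16 15 13
A[mid]=9<12: swap A[3],A[3]; lo=4,mid=4 → 3 5 10 9 6 11 12 16 15 13
A[mid]=6<12: swap A[4],A[4]; lo=5,mid=5 → 3 5 10 9 6 11 12 16 15 13
A[mid]=11<12: swap A[5],A[5]; lo=6,mid=6 → 3 5 10 9 6 11 12 16 15 13
A[mid]=12=12: mid=7
A[mid]=16>12: swap A[7],A[9]; hi=8 → 3 5 10 9 6 11 12 13 15 16
A[mid]=13>12: swap A[7],A[8]; hi=7 → 3 5 10 9 6 11 12 15 13 16
A[mid]=15>12: swap A[7],A[7]; hi=6 → 3 5 10 9 6 11 12 15 13 16
end: lo=6, hi=6; A = 3 5 10 9 6 11 12 15 13 16

(6, 6)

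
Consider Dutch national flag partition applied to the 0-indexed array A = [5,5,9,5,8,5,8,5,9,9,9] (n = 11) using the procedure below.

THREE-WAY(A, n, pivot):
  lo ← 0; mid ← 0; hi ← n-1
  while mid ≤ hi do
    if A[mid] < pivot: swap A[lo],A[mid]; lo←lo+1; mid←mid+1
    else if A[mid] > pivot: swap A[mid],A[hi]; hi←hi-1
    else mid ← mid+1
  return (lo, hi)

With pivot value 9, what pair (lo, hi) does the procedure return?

(7, 10)

pivot = 9; lo=0, mid=0, hi=10
A[mid]=5<9: swap A[0],A[0]; lo=1,mid=1 → [5,5,9,5,8,5,8,5,9,9,9]
A[mid]=5<9: swap A[1],A[1]; lo=2,mid=2 → [5,5,9,5,8,5,8,5,9,9,9]
A[mid]=9=9: mid=3
A[mid]=5<9: swap A[2],A[3]; lo=3,mid=4 → [5,5,5,9,8,5,8,5,9,9,9]
A[mid]=8<9: swap A[3],A[4]; lo=4,mid=5 → [5,5,5,8,9,5,8,5,9,9,9]
A[mid]=5<9: swap A[4],A[5]; lo=5,mid=6 → [5,5,5,8,5,9,8,5,9,9,9]
A[mid]=8<9: swap A[5],A[6]; lo=6,mid=7 → [5,5,5,8,5,8,9,5,9,9,9]
A[mid]=5<9: swap A[6],A[7]; lo=7,mid=8 → [5,5,5,8,5,8,5,9,9,9,9]
A[mid]=9=9: mid=9
A[mid]=9=9: mid=10
A[mid]=9=9: mid=11
end: lo=7, hi=10; A = [5,5,5,8,5,8,5,9,9,9,9]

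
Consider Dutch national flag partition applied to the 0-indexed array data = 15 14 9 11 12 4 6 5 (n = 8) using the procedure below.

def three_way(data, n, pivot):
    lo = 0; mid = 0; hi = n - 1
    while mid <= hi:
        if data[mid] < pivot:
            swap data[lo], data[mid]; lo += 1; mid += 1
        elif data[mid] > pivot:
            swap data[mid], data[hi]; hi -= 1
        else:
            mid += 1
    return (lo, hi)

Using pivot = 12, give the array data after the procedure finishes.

pivot = 12; lo=0, mid=0, hi=7
data[mid]=15>12: swap data[0],data[7]; hi=6 → 5 14 9 11 12 4 6 15
data[mid]=5<12: swap data[0],data[0]; lo=1,mid=1 → 5 14 9 11 12 4 6 15
data[mid]=14>12: swap data[1],data[6]; hi=5 → 5 6 9 11 12 4 14 15
data[mid]=6<12: swap data[1],data[1]; lo=2,mid=2 → 5 6 9 11 12 4 14 15
data[mid]=9<12: swap data[2],data[2]; lo=3,mid=3 → 5 6 9 11 12 4 14 15
data[mid]=11<12: swap data[3],data[3]; lo=4,mid=4 → 5 6 9 11 12 4 14 15
data[mid]=12=12: mid=5
data[mid]=4<12: swap data[4],data[5]; lo=5,mid=6 → 5 6 9 11 4 12 14 15
end: lo=5, hi=5; data = 5 6 9 11 4 12 14 15

5 6 9 11 4 12 14 15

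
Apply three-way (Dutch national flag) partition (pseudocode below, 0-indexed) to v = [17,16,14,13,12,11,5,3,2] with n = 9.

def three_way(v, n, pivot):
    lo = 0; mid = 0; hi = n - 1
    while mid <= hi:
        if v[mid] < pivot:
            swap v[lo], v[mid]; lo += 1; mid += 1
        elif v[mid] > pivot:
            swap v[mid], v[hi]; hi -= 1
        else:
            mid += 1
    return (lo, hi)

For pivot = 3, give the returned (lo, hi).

pivot = 3; lo=0, mid=0, hi=8
v[mid]=17>3: swap v[0],v[8]; hi=7 → [2,16,14,13,12,11,5,3,17]
v[mid]=2<3: swap v[0],v[0]; lo=1,mid=1 → [2,16,14,13,12,11,5,3,17]
v[mid]=16>3: swap v[1],v[7]; hi=6 → [2,3,14,13,12,11,5,16,17]
v[mid]=3=3: mid=2
v[mid]=14>3: swap v[2],v[6]; hi=5 → [2,3,5,13,12,11,14,16,17]
v[mid]=5>3: swap v[2],v[5]; hi=4 → [2,3,11,13,12,5,14,16,17]
v[mid]=11>3: swap v[2],v[4]; hi=3 → [2,3,12,13,11,5,14,16,17]
v[mid]=12>3: swap v[2],v[3]; hi=2 → [2,3,13,12,11,5,14,16,17]
v[mid]=13>3: swap v[2],v[2]; hi=1 → [2,3,13,12,11,5,14,16,17]
end: lo=1, hi=1; v = [2,3,13,12,11,5,14,16,17]

(1, 1)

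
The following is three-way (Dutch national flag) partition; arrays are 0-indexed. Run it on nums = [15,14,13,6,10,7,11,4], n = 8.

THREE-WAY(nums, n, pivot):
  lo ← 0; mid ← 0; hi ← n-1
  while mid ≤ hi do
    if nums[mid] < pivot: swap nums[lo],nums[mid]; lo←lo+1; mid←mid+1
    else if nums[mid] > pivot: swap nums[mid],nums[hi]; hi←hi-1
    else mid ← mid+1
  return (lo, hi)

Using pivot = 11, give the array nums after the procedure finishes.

[4,7,6,10,11,13,14,15]

lo=0 mid=0 hi=7
15>11: swap(0,7), hi=6 ⇒ [4,14,13,6,10,7,11,15]
4<11: swap(0,0), lo=1 mid=1 ⇒ [4,14,13,6,10,7,11,15]
14>11: swap(1,6), hi=5 ⇒ [4,11,13,6,10,7,14,15]
11=11: mid=2
13>11: swap(2,5), hi=4 ⇒ [4,11,7,6,10,13,14,15]
7<11: swap(1,2), lo=2 mid=3 ⇒ [4,7,11,6,10,13,14,15]
6<11: swap(2,3), lo=3 mid=4 ⇒ [4,7,6,11,10,13,14,15]
10<11: swap(3,4), lo=4 mid=5 ⇒ [4,7,6,10,11,13,14,15]
done. lo=4 hi=4; nums=[4,7,6,10,11,13,14,15]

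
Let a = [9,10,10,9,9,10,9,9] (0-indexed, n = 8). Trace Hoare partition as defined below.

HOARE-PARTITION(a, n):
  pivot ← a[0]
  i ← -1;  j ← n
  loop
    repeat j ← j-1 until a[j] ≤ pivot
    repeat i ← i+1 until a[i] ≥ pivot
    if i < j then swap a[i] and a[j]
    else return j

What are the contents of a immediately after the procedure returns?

pivot=9
j stops at 7 (9), i stops at 0 (9); swap ⇒ [9,10,10,9,9,10,9,9]
j stops at 6 (9), i stops at 1 (10); swap ⇒ [9,9,10,9,9,10,10,9]
j stops at 4 (9), i stops at 2 (10); swap ⇒ [9,9,9,9,10,10,10,9]
j stops at 3, i stops at 3; i≥j ⇒ return 3. a=[9,9,9,9,10,10,10,9]

[9,9,9,9,10,10,10,9]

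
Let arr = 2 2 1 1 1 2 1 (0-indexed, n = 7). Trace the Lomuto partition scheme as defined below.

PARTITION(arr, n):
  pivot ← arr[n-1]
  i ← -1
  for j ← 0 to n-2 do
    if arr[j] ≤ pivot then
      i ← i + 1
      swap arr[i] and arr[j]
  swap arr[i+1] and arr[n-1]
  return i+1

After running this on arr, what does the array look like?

1 1 1 1 2 2 2

pivot=1, i=-1
j=0: 2>1, skip
j=1: 2>1, skip
j=2: 1≤1, i=0, swap(0,2) ⇒ 1 2 2 1 1 2 1
j=3: 1≤1, i=1, swap(1,3) ⇒ 1 1 2 2 1 2 1
j=4: 1≤1, i=2, swap(2,4) ⇒ 1 1 1 2 2 2 1
j=5: 2>1, skip
swap(3,6) ⇒ 1 1 1 1 2 2 2; return 3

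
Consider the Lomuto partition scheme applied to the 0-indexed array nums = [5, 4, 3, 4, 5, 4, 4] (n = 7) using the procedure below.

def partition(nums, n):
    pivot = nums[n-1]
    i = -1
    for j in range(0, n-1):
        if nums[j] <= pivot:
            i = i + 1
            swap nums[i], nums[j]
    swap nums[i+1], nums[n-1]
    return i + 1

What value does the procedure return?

pivot = nums[6] = 4; i = -1
j=0: nums[0]=5 > 4 → no swap
j=1: nums[1]=4 ≤ 4 → i=0, swap nums[0],nums[1] → [4, 5, 3, 4, 5, 4, 4]
j=2: nums[2]=3 ≤ 4 → i=1, swap nums[1],nums[2] → [4, 3, 5, 4, 5, 4, 4]
j=3: nums[3]=4 ≤ 4 → i=2, swap nums[2],nums[3] → [4, 3, 4, 5, 5, 4, 4]
j=4: nums[4]=5 > 4 → no swap
j=5: nums[5]=4 ≤ 4 → i=3, swap nums[3],nums[5] → [4, 3, 4, 4, 5, 5, 4]
final swap nums[4],nums[6] → [4, 3, 4, 4, 4, 5, 5]; return 4

4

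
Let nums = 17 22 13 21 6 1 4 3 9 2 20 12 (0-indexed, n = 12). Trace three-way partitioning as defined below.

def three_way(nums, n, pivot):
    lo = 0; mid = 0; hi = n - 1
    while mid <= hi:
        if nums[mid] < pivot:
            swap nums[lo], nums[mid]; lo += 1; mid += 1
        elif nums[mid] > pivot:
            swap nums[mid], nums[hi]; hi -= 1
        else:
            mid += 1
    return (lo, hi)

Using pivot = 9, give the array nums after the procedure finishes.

2 3 4 6 1 9 21 13 22 20 12 17

lo=0 mid=0 hi=11
17>9: swap(0,11), hi=10 ⇒ 12 22 13 21 6 1 4 3 9 2 20 17
12>9: swap(0,10), hi=9 ⇒ 20 22 13 21 6 1 4 3 9 2 12 17
20>9: swap(0,9), hi=8 ⇒ 2 22 13 21 6 1 4 3 9 20 12 17
2<9: swap(0,0), lo=1 mid=1 ⇒ 2 22 13 21 6 1 4 3 9 20 12 17
22>9: swap(1,8), hi=7 ⇒ 2 9 13 21 6 1 4 3 22 20 12 17
9=9: mid=2
13>9: swap(2,7), hi=6 ⇒ 2 9 3 21 6 1 4 13 22 20 12 17
3<9: swap(1,2), lo=2 mid=3 ⇒ 2 3 9 21 6 1 4 13 22 20 12 17
21>9: swap(3,6), hi=5 ⇒ 2 3 9 4 6 1 21 13 22 20 12 17
4<9: swap(2,3), lo=3 mid=4 ⇒ 2 3 4 9 6 1 21 13 22 20 12 17
6<9: swap(3,4), lo=4 mid=5 ⇒ 2 3 4 6 9 1 21 13 22 20 12 17
1<9: swap(4,5), lo=5 mid=6 ⇒ 2 3 4 6 1 9 21 13 22 20 12 17
done. lo=5 hi=5; nums=2 3 4 6 1 9 21 13 22 20 12 17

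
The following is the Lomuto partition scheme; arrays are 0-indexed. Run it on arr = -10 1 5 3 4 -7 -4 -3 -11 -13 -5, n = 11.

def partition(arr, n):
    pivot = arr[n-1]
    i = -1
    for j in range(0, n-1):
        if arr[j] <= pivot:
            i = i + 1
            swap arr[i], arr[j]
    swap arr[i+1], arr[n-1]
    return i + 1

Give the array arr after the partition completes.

pivot=-5, i=-1
j=0: -10≤-5, i=0, swap(0,0) ⇒ -10 1 5 3 4 -7 -4 -3 -11 -13 -5
j=1: 1>-5, skip
j=2: 5>-5, skip
j=3: 3>-5, skip
j=4: 4>-5, skip
j=5: -7≤-5, i=1, swap(1,5) ⇒ -10 -7 5 3 4 1 -4 -3 -11 -13 -5
j=6: -4>-5, skip
j=7: -3>-5, skip
j=8: -11≤-5, i=2, swap(2,8) ⇒ -10 -7 -11 3 4 1 -4 -3 5 -13 -5
j=9: -13≤-5, i=3, swap(3,9) ⇒ -10 -7 -11 -13 4 1 -4 -3 5 3 -5
swap(4,10) ⇒ -10 -7 -11 -13 -5 1 -4 -3 5 3 4; return 4

-10 -7 -11 -13 -5 1 -4 -3 5 3 4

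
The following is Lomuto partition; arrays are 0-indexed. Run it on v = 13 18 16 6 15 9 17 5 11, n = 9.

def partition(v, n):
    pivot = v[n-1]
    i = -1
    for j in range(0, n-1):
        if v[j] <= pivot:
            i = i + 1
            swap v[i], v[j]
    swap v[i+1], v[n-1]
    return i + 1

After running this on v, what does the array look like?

6 9 5 11 15 18 17 16 13

pivot=11, i=-1
j=0: 13>11, skip
j=1: 18>11, skip
j=2: 16>11, skip
j=3: 6≤11, i=0, swap(0,3) ⇒ 6 18 16 13 15 9 17 5 11
j=4: 15>11, skip
j=5: 9≤11, i=1, swap(1,5) ⇒ 6 9 16 13 15 18 17 5 11
j=6: 17>11, skip
j=7: 5≤11, i=2, swap(2,7) ⇒ 6 9 5 13 15 18 17 16 11
swap(3,8) ⇒ 6 9 5 11 15 18 17 16 13; return 3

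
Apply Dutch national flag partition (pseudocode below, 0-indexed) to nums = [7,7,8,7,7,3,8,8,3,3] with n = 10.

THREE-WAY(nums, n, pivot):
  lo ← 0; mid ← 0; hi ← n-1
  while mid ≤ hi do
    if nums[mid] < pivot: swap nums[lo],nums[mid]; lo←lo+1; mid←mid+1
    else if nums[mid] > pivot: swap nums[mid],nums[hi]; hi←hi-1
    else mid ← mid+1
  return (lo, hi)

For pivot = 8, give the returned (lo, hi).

(7, 9)

lo=0 mid=0 hi=9
7<8: swap(0,0), lo=1 mid=1 ⇒ [7,7,8,7,7,3,8,8,3,3]
7<8: swap(1,1), lo=2 mid=2 ⇒ [7,7,8,7,7,3,8,8,3,3]
8=8: mid=3
7<8: swap(2,3), lo=3 mid=4 ⇒ [7,7,7,8,7,3,8,8,3,3]
7<8: swap(3,4), lo=4 mid=5 ⇒ [7,7,7,7,8,3,8,8,3,3]
3<8: swap(4,5), lo=5 mid=6 ⇒ [7,7,7,7,3,8,8,8,3,3]
8=8: mid=7
8=8: mid=8
3<8: swap(5,8), lo=6 mid=9 ⇒ [7,7,7,7,3,3,8,8,8,3]
3<8: swap(6,9), lo=7 mid=10 ⇒ [7,7,7,7,3,3,3,8,8,8]
done. lo=7 hi=9; nums=[7,7,7,7,3,3,3,8,8,8]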